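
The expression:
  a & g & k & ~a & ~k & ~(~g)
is never true.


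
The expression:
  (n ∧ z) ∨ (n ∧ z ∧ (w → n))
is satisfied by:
  {z: True, n: True}


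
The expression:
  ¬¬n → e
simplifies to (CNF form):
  e ∨ ¬n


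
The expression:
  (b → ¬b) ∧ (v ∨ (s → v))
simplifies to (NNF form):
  ¬b ∧ (v ∨ ¬s)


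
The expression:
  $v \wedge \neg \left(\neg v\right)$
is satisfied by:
  {v: True}


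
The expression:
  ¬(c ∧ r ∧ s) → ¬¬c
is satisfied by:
  {c: True}


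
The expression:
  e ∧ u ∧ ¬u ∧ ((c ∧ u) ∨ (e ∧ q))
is never true.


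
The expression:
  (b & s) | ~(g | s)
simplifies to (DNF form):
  (b & s) | (~g & ~s)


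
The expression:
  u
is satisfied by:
  {u: True}


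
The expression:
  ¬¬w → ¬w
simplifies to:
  ¬w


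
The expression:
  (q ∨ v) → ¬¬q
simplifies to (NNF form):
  q ∨ ¬v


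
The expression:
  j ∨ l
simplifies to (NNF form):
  j ∨ l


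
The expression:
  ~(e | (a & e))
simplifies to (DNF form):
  ~e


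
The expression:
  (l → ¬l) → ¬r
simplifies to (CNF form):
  l ∨ ¬r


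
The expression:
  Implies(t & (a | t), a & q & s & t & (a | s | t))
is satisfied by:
  {a: True, q: True, s: True, t: False}
  {a: True, q: True, s: False, t: False}
  {a: True, s: True, q: False, t: False}
  {a: True, s: False, q: False, t: False}
  {q: True, s: True, a: False, t: False}
  {q: True, a: False, s: False, t: False}
  {q: False, s: True, a: False, t: False}
  {q: False, a: False, s: False, t: False}
  {a: True, t: True, q: True, s: True}


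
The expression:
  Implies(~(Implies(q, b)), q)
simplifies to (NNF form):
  True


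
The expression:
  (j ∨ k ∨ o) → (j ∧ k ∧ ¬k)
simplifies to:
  ¬j ∧ ¬k ∧ ¬o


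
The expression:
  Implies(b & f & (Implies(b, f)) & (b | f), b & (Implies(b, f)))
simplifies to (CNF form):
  True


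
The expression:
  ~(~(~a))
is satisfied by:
  {a: False}


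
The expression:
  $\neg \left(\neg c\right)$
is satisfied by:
  {c: True}


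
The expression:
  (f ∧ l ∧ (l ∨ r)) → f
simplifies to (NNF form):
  True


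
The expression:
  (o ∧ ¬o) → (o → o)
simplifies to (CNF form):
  True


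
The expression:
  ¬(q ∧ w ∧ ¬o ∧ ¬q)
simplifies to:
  True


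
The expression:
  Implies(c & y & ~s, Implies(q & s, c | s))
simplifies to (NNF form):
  True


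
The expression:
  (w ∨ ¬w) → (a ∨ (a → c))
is always true.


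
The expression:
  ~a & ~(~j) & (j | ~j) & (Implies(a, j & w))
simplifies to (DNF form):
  j & ~a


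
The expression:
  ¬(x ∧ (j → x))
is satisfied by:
  {x: False}


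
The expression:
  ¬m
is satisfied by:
  {m: False}


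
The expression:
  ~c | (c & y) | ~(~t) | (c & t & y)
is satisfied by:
  {y: True, t: True, c: False}
  {y: True, c: False, t: False}
  {t: True, c: False, y: False}
  {t: False, c: False, y: False}
  {y: True, t: True, c: True}
  {y: True, c: True, t: False}
  {t: True, c: True, y: False}


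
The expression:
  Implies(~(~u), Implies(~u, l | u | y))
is always true.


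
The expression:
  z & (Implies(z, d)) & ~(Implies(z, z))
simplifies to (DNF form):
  False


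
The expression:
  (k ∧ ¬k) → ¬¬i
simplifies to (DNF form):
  True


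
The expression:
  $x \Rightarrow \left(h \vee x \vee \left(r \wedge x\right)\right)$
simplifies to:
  $\text{True}$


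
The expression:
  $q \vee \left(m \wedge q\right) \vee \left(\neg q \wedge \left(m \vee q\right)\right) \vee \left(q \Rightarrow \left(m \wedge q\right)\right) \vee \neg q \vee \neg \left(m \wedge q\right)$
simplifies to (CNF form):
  $\text{True}$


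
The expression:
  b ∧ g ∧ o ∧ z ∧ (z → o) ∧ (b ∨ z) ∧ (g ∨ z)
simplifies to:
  b ∧ g ∧ o ∧ z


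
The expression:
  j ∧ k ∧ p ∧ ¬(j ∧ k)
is never true.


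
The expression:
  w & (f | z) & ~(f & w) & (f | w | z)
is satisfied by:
  {z: True, w: True, f: False}


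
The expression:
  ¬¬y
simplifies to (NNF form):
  y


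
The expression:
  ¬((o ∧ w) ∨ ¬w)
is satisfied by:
  {w: True, o: False}


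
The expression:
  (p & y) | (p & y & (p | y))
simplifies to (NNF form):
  p & y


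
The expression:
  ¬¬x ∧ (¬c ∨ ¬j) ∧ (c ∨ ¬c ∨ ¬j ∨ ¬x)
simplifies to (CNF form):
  x ∧ (¬c ∨ ¬j)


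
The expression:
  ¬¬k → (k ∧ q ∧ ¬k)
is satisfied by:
  {k: False}


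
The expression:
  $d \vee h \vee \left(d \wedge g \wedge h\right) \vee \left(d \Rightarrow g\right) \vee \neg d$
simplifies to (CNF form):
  $\text{True}$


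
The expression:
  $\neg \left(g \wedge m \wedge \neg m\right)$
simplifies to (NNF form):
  $\text{True}$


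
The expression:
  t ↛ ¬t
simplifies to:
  t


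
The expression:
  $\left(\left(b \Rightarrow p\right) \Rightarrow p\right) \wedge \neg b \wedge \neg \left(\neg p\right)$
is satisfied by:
  {p: True, b: False}


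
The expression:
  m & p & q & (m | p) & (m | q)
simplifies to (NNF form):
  m & p & q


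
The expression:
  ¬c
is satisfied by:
  {c: False}


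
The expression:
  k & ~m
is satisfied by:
  {k: True, m: False}


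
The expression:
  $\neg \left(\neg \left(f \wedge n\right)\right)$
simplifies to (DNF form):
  $f \wedge n$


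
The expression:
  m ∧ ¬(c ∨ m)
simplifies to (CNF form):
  False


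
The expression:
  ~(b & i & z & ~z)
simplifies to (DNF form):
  True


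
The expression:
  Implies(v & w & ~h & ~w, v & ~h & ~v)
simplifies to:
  True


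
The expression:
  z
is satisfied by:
  {z: True}


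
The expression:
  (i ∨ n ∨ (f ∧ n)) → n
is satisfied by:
  {n: True, i: False}
  {i: False, n: False}
  {i: True, n: True}


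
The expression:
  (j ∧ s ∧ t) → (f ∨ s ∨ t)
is always true.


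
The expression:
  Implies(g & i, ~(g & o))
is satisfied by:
  {g: False, o: False, i: False}
  {i: True, g: False, o: False}
  {o: True, g: False, i: False}
  {i: True, o: True, g: False}
  {g: True, i: False, o: False}
  {i: True, g: True, o: False}
  {o: True, g: True, i: False}


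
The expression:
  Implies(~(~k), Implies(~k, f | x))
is always true.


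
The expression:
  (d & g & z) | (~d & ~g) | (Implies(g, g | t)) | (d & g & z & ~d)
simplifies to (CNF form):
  True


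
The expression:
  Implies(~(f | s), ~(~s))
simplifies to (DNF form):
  f | s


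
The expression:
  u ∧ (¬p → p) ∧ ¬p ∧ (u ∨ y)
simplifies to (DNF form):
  False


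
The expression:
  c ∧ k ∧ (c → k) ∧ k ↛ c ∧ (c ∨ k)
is never true.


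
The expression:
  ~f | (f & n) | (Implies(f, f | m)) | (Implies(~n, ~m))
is always true.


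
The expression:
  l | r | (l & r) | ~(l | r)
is always true.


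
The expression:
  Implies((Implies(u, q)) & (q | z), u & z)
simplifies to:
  (u & z) | (~q & ~z)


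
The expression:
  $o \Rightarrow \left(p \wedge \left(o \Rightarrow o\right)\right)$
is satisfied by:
  {p: True, o: False}
  {o: False, p: False}
  {o: True, p: True}


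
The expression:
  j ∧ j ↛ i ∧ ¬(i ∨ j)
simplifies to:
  False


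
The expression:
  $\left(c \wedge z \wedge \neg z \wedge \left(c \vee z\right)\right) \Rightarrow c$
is always true.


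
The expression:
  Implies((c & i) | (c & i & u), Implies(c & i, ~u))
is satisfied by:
  {u: False, c: False, i: False}
  {i: True, u: False, c: False}
  {c: True, u: False, i: False}
  {i: True, c: True, u: False}
  {u: True, i: False, c: False}
  {i: True, u: True, c: False}
  {c: True, u: True, i: False}


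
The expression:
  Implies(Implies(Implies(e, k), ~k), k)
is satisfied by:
  {k: True}


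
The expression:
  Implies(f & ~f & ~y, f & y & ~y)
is always true.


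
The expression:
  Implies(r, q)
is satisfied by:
  {q: True, r: False}
  {r: False, q: False}
  {r: True, q: True}


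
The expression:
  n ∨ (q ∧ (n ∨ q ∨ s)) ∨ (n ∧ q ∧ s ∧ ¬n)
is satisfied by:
  {n: True, q: True}
  {n: True, q: False}
  {q: True, n: False}


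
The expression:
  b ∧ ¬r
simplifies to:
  b ∧ ¬r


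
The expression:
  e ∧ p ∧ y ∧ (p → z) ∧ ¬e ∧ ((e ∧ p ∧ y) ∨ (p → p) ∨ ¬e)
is never true.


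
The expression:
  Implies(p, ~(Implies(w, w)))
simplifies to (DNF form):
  ~p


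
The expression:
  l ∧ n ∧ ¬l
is never true.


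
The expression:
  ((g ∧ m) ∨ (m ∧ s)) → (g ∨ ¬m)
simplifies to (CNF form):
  g ∨ ¬m ∨ ¬s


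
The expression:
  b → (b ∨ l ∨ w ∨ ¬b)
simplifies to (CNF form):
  True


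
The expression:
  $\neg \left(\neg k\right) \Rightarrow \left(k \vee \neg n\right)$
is always true.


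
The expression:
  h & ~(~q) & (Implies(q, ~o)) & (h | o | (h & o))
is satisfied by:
  {h: True, q: True, o: False}


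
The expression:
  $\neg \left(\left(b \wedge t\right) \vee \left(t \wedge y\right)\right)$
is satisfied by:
  {y: False, t: False, b: False}
  {b: True, y: False, t: False}
  {y: True, b: False, t: False}
  {b: True, y: True, t: False}
  {t: True, b: False, y: False}


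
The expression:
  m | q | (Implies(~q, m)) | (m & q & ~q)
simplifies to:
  m | q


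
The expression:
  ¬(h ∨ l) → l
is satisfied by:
  {l: True, h: True}
  {l: True, h: False}
  {h: True, l: False}


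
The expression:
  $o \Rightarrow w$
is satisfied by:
  {w: True, o: False}
  {o: False, w: False}
  {o: True, w: True}


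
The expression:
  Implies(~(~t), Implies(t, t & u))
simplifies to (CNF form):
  u | ~t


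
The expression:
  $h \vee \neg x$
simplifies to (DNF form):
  $h \vee \neg x$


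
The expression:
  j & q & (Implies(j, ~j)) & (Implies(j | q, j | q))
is never true.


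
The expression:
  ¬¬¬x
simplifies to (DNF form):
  ¬x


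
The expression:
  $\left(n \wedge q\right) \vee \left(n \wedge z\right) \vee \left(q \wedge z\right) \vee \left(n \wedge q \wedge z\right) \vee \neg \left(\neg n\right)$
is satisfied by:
  {n: True, z: True, q: True}
  {n: True, z: True, q: False}
  {n: True, q: True, z: False}
  {n: True, q: False, z: False}
  {z: True, q: True, n: False}


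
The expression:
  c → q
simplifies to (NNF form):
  q ∨ ¬c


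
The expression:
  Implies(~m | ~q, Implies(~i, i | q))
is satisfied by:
  {i: True, q: True}
  {i: True, q: False}
  {q: True, i: False}


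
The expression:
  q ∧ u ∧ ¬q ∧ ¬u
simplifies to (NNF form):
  False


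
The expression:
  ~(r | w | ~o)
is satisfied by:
  {o: True, w: False, r: False}


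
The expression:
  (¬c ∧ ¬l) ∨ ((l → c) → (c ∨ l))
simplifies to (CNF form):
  True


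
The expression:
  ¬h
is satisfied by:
  {h: False}


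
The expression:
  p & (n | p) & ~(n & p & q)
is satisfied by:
  {p: True, q: False, n: False}
  {p: True, n: True, q: False}
  {p: True, q: True, n: False}


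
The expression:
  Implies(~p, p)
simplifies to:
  p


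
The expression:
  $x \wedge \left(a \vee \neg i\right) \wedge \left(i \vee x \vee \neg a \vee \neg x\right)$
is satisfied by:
  {a: True, x: True, i: False}
  {x: True, i: False, a: False}
  {a: True, i: True, x: True}


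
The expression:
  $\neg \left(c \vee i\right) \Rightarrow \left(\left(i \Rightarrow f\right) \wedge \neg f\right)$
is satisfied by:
  {i: True, c: True, f: False}
  {i: True, c: False, f: False}
  {c: True, i: False, f: False}
  {i: False, c: False, f: False}
  {f: True, i: True, c: True}
  {f: True, i: True, c: False}
  {f: True, c: True, i: False}


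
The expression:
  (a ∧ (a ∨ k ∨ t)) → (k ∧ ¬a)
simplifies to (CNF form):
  ¬a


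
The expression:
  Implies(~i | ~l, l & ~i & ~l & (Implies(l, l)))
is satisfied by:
  {i: True, l: True}


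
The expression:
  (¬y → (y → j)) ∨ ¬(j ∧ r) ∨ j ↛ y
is always true.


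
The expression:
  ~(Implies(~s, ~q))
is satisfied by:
  {q: True, s: False}


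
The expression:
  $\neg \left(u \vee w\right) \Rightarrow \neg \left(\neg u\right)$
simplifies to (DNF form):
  $u \vee w$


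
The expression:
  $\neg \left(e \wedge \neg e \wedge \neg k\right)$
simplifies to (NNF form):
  $\text{True}$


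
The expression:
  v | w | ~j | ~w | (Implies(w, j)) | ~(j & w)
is always true.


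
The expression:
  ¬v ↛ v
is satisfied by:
  {v: False}


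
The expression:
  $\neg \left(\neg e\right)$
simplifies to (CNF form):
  $e$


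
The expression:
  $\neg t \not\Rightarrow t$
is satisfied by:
  {t: False}


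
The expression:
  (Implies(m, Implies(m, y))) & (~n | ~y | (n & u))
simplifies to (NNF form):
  (u & y) | (y & ~n) | (~m & ~y)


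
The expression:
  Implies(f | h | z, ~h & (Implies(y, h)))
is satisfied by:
  {h: False, f: False, y: False, z: False}
  {z: True, h: False, f: False, y: False}
  {f: True, z: False, h: False, y: False}
  {z: True, f: True, h: False, y: False}
  {y: True, z: False, h: False, f: False}


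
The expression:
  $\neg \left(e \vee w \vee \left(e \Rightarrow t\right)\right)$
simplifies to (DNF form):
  $\text{False}$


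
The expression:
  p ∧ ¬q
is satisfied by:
  {p: True, q: False}


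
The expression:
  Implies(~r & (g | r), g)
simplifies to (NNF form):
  True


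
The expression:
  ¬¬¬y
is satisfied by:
  {y: False}


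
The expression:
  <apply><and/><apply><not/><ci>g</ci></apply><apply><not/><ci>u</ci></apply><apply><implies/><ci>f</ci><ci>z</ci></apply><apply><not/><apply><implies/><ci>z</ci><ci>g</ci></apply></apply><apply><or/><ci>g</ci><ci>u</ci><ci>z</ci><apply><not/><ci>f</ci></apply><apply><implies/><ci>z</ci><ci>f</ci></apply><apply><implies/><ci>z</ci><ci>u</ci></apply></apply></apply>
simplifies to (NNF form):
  <apply><and/><ci>z</ci><apply><not/><ci>g</ci></apply><apply><not/><ci>u</ci></apply></apply>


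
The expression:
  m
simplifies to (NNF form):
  m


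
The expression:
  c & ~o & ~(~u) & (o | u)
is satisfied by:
  {c: True, u: True, o: False}


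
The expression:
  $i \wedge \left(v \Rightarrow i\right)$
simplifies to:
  $i$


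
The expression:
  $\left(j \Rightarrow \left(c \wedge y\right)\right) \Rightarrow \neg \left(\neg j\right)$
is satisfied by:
  {j: True}


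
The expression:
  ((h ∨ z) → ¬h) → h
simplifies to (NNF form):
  h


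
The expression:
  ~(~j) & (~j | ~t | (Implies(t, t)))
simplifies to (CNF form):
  j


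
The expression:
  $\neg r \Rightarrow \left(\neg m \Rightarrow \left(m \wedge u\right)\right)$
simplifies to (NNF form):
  $m \vee r$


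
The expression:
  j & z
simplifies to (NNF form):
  j & z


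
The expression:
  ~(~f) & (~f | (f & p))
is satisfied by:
  {p: True, f: True}


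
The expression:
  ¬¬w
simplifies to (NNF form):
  w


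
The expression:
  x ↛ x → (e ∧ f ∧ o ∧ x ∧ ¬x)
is always true.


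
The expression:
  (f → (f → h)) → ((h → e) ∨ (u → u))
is always true.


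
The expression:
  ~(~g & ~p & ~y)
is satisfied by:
  {y: True, g: True, p: True}
  {y: True, g: True, p: False}
  {y: True, p: True, g: False}
  {y: True, p: False, g: False}
  {g: True, p: True, y: False}
  {g: True, p: False, y: False}
  {p: True, g: False, y: False}


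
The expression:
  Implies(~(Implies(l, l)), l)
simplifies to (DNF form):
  True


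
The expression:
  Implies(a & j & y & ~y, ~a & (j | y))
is always true.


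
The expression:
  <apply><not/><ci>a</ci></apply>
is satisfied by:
  {a: False}


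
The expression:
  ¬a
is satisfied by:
  {a: False}


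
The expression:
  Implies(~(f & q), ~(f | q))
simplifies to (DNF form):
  (f & q) | (~f & ~q)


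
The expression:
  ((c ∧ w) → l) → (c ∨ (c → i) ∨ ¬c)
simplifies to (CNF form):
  True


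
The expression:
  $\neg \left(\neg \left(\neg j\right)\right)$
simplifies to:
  $\neg j$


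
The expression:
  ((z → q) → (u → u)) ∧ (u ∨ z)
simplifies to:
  u ∨ z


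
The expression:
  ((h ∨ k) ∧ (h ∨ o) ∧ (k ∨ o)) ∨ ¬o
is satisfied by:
  {k: True, h: True, o: False}
  {k: True, h: False, o: False}
  {h: True, k: False, o: False}
  {k: False, h: False, o: False}
  {k: True, o: True, h: True}
  {k: True, o: True, h: False}
  {o: True, h: True, k: False}


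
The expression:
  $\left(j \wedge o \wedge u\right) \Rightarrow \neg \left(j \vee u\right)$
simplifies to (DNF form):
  $\neg j \vee \neg o \vee \neg u$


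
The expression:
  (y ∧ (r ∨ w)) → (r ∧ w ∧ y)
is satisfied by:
  {w: False, y: False, r: False}
  {r: True, w: False, y: False}
  {w: True, r: False, y: False}
  {r: True, w: True, y: False}
  {y: True, r: False, w: False}
  {r: True, y: True, w: True}


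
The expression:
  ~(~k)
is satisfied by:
  {k: True}


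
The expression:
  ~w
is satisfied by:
  {w: False}


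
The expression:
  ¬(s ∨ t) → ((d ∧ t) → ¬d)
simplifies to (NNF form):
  True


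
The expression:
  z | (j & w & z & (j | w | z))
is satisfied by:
  {z: True}


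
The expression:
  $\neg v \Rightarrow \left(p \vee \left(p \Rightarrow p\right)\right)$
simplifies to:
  $\text{True}$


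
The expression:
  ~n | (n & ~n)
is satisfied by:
  {n: False}


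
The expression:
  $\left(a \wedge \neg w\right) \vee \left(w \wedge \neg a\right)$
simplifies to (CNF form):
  $\left(a \vee w\right) \wedge \left(a \vee \neg a\right) \wedge \left(w \vee \neg w\right) \wedge \left(\neg a \vee \neg w\right)$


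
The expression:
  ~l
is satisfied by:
  {l: False}


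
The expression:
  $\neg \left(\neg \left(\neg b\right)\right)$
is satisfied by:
  {b: False}


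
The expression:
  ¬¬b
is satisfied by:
  {b: True}


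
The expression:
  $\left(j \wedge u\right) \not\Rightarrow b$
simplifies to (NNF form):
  $j \wedge u \wedge \neg b$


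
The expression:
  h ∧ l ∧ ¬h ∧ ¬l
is never true.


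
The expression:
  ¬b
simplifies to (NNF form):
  ¬b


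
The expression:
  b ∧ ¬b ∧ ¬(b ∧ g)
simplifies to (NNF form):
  False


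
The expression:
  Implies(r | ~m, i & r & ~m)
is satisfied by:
  {m: True, i: True, r: False}
  {m: True, i: False, r: False}
  {r: True, i: True, m: False}


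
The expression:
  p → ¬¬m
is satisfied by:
  {m: True, p: False}
  {p: False, m: False}
  {p: True, m: True}


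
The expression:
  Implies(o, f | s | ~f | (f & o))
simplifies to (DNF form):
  True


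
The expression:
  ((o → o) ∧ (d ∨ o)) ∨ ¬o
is always true.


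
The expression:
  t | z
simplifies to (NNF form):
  t | z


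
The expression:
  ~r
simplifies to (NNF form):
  ~r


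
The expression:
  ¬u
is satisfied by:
  {u: False}


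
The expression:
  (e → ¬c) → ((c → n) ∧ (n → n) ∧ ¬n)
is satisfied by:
  {e: True, c: False, n: False}
  {c: False, n: False, e: False}
  {e: True, c: True, n: False}
  {n: True, e: True, c: True}


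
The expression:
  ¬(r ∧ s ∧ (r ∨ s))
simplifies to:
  ¬r ∨ ¬s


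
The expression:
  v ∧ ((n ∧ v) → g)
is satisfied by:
  {g: True, v: True, n: False}
  {v: True, n: False, g: False}
  {n: True, g: True, v: True}


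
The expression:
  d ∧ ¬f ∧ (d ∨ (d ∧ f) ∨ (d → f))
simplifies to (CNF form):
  d ∧ ¬f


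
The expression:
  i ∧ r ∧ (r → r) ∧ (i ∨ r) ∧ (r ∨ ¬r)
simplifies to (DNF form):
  i ∧ r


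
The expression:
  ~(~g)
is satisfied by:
  {g: True}


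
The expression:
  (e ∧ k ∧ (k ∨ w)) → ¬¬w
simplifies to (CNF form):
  w ∨ ¬e ∨ ¬k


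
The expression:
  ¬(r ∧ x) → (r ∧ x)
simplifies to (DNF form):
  r ∧ x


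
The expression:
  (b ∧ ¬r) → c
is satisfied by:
  {r: True, c: True, b: False}
  {r: True, c: False, b: False}
  {c: True, r: False, b: False}
  {r: False, c: False, b: False}
  {r: True, b: True, c: True}
  {r: True, b: True, c: False}
  {b: True, c: True, r: False}


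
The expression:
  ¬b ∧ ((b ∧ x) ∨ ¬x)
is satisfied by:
  {x: False, b: False}


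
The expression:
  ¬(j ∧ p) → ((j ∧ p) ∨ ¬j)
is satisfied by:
  {p: True, j: False}
  {j: False, p: False}
  {j: True, p: True}


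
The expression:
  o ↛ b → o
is always true.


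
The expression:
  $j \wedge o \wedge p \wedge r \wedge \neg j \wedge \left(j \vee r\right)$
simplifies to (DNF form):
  $\text{False}$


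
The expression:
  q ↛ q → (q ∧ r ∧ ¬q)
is always true.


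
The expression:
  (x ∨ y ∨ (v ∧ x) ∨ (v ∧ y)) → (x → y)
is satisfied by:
  {y: True, x: False}
  {x: False, y: False}
  {x: True, y: True}


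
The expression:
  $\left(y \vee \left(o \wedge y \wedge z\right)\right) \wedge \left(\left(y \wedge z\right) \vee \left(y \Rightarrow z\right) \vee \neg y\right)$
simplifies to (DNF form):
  $y \wedge z$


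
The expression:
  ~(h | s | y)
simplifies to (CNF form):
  ~h & ~s & ~y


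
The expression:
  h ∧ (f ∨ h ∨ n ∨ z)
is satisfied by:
  {h: True}


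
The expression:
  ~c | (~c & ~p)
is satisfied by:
  {c: False}


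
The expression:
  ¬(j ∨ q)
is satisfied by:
  {q: False, j: False}


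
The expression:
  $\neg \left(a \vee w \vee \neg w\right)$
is never true.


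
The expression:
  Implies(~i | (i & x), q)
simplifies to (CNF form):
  (i | q) & (q | ~x)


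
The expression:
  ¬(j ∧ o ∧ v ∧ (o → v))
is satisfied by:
  {v: False, o: False, j: False}
  {j: True, v: False, o: False}
  {o: True, v: False, j: False}
  {j: True, o: True, v: False}
  {v: True, j: False, o: False}
  {j: True, v: True, o: False}
  {o: True, v: True, j: False}


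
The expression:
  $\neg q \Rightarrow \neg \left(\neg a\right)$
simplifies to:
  $a \vee q$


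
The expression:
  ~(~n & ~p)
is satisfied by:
  {n: True, p: True}
  {n: True, p: False}
  {p: True, n: False}


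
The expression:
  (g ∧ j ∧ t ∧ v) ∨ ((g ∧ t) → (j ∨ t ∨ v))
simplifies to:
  True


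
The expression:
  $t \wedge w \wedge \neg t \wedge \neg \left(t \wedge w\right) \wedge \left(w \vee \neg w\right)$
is never true.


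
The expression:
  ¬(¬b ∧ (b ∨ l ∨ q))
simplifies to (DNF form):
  b ∨ (¬l ∧ ¬q)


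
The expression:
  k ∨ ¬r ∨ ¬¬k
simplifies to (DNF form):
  k ∨ ¬r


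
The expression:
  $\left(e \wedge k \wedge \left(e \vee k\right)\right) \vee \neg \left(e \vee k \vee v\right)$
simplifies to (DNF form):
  $\left(e \wedge k\right) \vee \left(e \wedge \neg e\right) \vee \left(e \wedge k \wedge \neg k\right) \vee \left(e \wedge k \wedge \neg v\right) \vee \left(e \wedge \neg e \wedge \neg k\right) \vee \left(e \wedge \neg e \wedge \neg v\right) \vee \left(k \wedge \neg k \wedge \neg v\right) \vee \left(\neg e \wedge \neg k \wedge \neg v\right)$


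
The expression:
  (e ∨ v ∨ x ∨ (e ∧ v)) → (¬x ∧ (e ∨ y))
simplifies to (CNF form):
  ¬x ∧ (e ∨ y ∨ ¬v)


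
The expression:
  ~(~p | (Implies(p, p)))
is never true.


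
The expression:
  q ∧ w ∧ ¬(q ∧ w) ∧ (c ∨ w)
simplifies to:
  False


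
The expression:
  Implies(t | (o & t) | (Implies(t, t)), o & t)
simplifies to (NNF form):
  o & t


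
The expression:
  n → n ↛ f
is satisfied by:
  {n: False, f: False}
  {f: True, n: False}
  {n: True, f: False}


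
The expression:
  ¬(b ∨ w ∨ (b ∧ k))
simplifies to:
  ¬b ∧ ¬w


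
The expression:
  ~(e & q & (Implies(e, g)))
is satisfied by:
  {g: False, e: False, q: False}
  {q: True, g: False, e: False}
  {e: True, g: False, q: False}
  {q: True, e: True, g: False}
  {g: True, q: False, e: False}
  {q: True, g: True, e: False}
  {e: True, g: True, q: False}


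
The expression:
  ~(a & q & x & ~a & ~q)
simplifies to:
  True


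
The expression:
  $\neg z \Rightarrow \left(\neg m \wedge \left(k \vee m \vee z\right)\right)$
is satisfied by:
  {k: True, z: True, m: False}
  {z: True, m: False, k: False}
  {k: True, z: True, m: True}
  {z: True, m: True, k: False}
  {k: True, m: False, z: False}


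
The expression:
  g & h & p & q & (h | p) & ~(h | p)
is never true.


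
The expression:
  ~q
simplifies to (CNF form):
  ~q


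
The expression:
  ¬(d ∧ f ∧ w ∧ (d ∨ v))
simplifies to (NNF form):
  ¬d ∨ ¬f ∨ ¬w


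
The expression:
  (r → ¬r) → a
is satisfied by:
  {r: True, a: True}
  {r: True, a: False}
  {a: True, r: False}


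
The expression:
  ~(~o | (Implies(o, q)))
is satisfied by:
  {o: True, q: False}


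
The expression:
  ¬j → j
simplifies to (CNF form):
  j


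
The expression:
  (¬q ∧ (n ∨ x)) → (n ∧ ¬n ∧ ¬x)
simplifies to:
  q ∨ (¬n ∧ ¬x)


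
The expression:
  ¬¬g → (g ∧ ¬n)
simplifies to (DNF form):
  ¬g ∨ ¬n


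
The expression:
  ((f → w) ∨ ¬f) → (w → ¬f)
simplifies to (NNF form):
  ¬f ∨ ¬w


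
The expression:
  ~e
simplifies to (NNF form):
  ~e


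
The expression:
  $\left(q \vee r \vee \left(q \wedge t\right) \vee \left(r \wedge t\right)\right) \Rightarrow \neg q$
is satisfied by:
  {q: False}


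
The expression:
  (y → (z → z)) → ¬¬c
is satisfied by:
  {c: True}


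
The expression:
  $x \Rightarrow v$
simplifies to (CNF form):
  $v \vee \neg x$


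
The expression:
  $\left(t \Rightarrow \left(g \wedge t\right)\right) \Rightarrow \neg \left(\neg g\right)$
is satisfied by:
  {t: True, g: True}
  {t: True, g: False}
  {g: True, t: False}


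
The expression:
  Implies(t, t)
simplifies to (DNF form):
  True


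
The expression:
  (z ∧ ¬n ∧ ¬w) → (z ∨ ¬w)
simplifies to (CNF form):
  True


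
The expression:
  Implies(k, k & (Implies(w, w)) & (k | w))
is always true.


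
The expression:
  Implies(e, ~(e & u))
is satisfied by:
  {u: False, e: False}
  {e: True, u: False}
  {u: True, e: False}


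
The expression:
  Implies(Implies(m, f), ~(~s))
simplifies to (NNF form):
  s | (m & ~f)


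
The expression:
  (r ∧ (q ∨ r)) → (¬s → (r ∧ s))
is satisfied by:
  {s: True, r: False}
  {r: False, s: False}
  {r: True, s: True}


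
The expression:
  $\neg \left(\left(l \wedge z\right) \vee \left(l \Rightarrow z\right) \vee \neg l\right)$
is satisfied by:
  {l: True, z: False}


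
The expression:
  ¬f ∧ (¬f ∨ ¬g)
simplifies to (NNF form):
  ¬f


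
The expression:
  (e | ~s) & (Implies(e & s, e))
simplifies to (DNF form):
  e | ~s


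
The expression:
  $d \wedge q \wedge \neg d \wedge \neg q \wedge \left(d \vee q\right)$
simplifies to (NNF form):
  $\text{False}$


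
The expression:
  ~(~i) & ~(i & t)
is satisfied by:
  {i: True, t: False}


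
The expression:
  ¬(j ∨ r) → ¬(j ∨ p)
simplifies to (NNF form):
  j ∨ r ∨ ¬p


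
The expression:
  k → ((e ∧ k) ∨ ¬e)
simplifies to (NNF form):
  True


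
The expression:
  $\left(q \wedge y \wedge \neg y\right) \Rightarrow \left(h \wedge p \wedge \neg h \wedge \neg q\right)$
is always true.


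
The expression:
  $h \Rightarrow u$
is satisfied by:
  {u: True, h: False}
  {h: False, u: False}
  {h: True, u: True}


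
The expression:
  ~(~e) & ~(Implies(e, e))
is never true.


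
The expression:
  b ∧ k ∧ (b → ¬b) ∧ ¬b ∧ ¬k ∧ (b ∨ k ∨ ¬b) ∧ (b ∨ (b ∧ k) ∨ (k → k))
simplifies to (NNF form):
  False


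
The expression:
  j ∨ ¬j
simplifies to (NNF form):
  True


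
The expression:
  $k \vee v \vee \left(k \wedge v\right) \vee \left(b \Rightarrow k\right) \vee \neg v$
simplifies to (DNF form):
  $\text{True}$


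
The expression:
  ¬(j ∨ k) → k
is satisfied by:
  {k: True, j: True}
  {k: True, j: False}
  {j: True, k: False}


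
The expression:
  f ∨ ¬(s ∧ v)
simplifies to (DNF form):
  f ∨ ¬s ∨ ¬v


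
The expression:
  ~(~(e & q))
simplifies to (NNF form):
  e & q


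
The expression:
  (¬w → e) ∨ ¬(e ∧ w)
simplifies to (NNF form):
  True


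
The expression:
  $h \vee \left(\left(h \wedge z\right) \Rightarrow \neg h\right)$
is always true.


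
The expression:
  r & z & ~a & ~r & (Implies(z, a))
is never true.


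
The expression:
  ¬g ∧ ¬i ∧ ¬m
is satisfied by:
  {g: False, i: False, m: False}


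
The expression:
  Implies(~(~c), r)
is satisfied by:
  {r: True, c: False}
  {c: False, r: False}
  {c: True, r: True}


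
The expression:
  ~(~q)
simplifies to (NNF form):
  q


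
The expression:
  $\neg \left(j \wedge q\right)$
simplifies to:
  $\neg j \vee \neg q$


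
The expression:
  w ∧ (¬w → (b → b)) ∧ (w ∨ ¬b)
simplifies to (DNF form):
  w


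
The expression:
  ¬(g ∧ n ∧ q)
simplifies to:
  ¬g ∨ ¬n ∨ ¬q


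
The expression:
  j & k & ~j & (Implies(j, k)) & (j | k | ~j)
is never true.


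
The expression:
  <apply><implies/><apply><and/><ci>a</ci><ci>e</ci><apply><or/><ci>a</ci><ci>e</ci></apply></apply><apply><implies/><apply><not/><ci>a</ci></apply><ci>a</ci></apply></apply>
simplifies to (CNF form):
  <true/>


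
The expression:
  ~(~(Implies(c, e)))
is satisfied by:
  {e: True, c: False}
  {c: False, e: False}
  {c: True, e: True}


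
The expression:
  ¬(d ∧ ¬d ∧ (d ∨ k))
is always true.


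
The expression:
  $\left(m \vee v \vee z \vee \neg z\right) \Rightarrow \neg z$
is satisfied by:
  {z: False}


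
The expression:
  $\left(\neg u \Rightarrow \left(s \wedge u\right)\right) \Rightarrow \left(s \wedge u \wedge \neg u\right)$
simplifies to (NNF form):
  $\neg u$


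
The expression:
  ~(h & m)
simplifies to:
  ~h | ~m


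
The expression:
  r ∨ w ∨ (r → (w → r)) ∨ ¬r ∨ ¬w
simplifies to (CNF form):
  True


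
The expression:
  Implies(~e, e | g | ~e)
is always true.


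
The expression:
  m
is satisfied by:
  {m: True}


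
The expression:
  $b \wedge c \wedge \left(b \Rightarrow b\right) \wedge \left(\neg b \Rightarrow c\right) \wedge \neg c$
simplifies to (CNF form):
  $\text{False}$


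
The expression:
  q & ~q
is never true.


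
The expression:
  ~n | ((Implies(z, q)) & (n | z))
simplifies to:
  q | ~n | ~z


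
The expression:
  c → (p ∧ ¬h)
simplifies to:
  (p ∧ ¬h) ∨ ¬c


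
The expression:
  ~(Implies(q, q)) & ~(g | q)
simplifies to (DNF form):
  False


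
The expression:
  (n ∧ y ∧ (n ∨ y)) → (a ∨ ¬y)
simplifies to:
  a ∨ ¬n ∨ ¬y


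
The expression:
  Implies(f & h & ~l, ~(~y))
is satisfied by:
  {y: True, l: True, h: False, f: False}
  {y: True, h: False, l: False, f: False}
  {l: True, y: False, h: False, f: False}
  {y: False, h: False, l: False, f: False}
  {f: True, y: True, l: True, h: False}
  {f: True, y: True, h: False, l: False}
  {f: True, l: True, y: False, h: False}
  {f: True, y: False, h: False, l: False}
  {y: True, h: True, l: True, f: False}
  {y: True, h: True, f: False, l: False}
  {h: True, l: True, f: False, y: False}
  {h: True, f: False, l: False, y: False}
  {y: True, h: True, f: True, l: True}
  {y: True, h: True, f: True, l: False}
  {h: True, f: True, l: True, y: False}


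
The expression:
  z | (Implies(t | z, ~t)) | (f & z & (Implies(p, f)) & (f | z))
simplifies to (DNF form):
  z | ~t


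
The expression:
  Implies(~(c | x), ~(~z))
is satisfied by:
  {x: True, z: True, c: True}
  {x: True, z: True, c: False}
  {x: True, c: True, z: False}
  {x: True, c: False, z: False}
  {z: True, c: True, x: False}
  {z: True, c: False, x: False}
  {c: True, z: False, x: False}


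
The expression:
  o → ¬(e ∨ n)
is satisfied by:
  {n: False, o: False, e: False}
  {e: True, n: False, o: False}
  {n: True, e: False, o: False}
  {e: True, n: True, o: False}
  {o: True, e: False, n: False}


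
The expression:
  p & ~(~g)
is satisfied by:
  {p: True, g: True}


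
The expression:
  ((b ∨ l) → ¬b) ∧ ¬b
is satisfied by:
  {b: False}


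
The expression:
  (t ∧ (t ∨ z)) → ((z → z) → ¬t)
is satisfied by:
  {t: False}


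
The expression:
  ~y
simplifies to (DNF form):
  ~y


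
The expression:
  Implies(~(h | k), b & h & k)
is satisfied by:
  {k: True, h: True}
  {k: True, h: False}
  {h: True, k: False}


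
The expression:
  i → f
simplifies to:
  f ∨ ¬i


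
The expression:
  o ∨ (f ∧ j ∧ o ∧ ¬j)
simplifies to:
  o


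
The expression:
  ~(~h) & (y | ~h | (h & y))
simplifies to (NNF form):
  h & y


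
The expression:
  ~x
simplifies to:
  ~x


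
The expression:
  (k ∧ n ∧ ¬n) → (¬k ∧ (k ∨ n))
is always true.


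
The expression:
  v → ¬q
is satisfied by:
  {v: False, q: False}
  {q: True, v: False}
  {v: True, q: False}


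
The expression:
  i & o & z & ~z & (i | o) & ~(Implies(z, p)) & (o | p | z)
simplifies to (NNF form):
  False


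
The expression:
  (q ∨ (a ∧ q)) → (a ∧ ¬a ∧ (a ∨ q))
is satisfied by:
  {q: False}


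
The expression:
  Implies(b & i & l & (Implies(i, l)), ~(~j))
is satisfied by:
  {j: True, l: False, b: False, i: False}
  {j: False, l: False, b: False, i: False}
  {j: True, i: True, l: False, b: False}
  {i: True, j: False, l: False, b: False}
  {j: True, b: True, i: False, l: False}
  {b: True, i: False, l: False, j: False}
  {j: True, i: True, b: True, l: False}
  {i: True, b: True, j: False, l: False}
  {j: True, l: True, i: False, b: False}
  {l: True, i: False, b: False, j: False}
  {j: True, i: True, l: True, b: False}
  {i: True, l: True, j: False, b: False}
  {j: True, b: True, l: True, i: False}
  {b: True, l: True, i: False, j: False}
  {j: True, i: True, b: True, l: True}


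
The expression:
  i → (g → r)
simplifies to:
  r ∨ ¬g ∨ ¬i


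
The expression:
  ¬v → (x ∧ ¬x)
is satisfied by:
  {v: True}


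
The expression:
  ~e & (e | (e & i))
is never true.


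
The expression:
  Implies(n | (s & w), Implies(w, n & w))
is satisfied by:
  {n: True, s: False, w: False}
  {s: False, w: False, n: False}
  {w: True, n: True, s: False}
  {w: True, s: False, n: False}
  {n: True, s: True, w: False}
  {s: True, n: False, w: False}
  {w: True, s: True, n: True}


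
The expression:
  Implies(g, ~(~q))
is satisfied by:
  {q: True, g: False}
  {g: False, q: False}
  {g: True, q: True}


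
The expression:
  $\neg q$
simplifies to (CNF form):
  $\neg q$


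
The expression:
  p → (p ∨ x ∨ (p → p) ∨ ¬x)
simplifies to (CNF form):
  True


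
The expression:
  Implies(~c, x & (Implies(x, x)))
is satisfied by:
  {x: True, c: True}
  {x: True, c: False}
  {c: True, x: False}


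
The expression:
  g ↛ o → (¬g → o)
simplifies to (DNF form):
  True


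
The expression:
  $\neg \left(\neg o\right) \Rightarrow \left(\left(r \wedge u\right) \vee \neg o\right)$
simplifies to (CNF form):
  $\left(r \vee \neg o\right) \wedge \left(u \vee \neg o\right)$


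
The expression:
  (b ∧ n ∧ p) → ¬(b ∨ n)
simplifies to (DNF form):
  ¬b ∨ ¬n ∨ ¬p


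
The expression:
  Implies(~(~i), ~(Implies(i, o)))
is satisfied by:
  {o: False, i: False}
  {i: True, o: False}
  {o: True, i: False}


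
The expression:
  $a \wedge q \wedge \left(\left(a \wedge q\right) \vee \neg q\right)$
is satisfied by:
  {a: True, q: True}


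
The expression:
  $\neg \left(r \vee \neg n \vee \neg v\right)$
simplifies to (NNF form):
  $n \wedge v \wedge \neg r$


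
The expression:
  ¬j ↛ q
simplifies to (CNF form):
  q ∨ ¬j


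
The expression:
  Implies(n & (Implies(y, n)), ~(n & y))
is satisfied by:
  {y: False, n: False}
  {n: True, y: False}
  {y: True, n: False}


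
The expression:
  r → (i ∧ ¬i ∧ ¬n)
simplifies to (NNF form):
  ¬r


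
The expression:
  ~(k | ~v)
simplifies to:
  v & ~k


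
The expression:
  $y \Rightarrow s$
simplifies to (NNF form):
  $s \vee \neg y$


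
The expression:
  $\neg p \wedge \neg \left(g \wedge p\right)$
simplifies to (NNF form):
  $\neg p$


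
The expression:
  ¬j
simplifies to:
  ¬j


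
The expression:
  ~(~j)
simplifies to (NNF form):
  j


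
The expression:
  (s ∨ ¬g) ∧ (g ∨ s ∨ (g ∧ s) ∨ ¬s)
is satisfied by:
  {s: True, g: False}
  {g: False, s: False}
  {g: True, s: True}


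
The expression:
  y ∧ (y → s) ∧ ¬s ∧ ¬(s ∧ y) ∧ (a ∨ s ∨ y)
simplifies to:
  False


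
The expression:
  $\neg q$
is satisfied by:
  {q: False}


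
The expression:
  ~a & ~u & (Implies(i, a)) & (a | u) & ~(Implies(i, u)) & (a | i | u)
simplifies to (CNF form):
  False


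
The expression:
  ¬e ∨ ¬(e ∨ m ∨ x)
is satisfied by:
  {e: False}


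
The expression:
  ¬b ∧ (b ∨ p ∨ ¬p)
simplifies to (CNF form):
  ¬b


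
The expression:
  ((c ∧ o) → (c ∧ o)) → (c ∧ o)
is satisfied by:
  {c: True, o: True}


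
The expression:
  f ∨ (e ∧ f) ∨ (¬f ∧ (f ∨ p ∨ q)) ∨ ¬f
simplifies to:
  True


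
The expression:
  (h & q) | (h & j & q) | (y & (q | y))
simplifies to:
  y | (h & q)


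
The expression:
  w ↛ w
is never true.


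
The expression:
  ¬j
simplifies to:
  ¬j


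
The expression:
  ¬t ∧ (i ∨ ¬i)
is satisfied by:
  {t: False}


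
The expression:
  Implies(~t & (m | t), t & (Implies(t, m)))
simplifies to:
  t | ~m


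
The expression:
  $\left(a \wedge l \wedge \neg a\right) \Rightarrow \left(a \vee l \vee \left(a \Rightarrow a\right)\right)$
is always true.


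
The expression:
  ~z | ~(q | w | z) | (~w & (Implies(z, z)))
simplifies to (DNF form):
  ~w | ~z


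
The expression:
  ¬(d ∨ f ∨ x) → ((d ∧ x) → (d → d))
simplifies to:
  True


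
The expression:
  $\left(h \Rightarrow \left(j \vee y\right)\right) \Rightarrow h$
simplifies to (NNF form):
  $h$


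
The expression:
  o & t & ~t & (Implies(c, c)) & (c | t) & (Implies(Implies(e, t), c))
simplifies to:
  False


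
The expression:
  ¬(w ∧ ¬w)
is always true.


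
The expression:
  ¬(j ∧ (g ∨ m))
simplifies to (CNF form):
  (¬g ∨ ¬j) ∧ (¬j ∨ ¬m)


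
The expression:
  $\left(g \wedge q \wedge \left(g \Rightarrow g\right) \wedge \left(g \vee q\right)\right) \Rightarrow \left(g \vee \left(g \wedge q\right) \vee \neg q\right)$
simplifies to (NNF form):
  $\text{True}$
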